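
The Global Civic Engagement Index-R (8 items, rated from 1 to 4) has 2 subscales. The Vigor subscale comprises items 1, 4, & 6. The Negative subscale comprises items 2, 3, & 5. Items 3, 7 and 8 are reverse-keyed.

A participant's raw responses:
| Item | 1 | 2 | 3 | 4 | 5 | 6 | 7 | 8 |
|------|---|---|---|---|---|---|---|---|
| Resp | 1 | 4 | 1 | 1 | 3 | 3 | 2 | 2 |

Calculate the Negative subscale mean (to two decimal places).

Negative items: 2, 3, 5.
Of these, item 3 is reverse-keyed; reverse-coded value = 5 − response.
  item 2: 4
  item 3: 5 − 1 = 4
  item 5: 3
Sum = 4 + 4 + 3 = 11
Mean = 11 / 3 = 3.67

3.67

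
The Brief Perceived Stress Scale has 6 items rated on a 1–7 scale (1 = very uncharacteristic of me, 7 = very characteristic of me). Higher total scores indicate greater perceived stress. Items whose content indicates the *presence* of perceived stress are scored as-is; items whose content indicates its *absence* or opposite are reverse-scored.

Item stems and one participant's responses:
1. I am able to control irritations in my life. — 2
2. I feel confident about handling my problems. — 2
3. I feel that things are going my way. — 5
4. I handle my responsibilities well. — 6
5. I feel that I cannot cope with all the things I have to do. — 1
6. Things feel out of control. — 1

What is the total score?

Items 1, 2, 3, 4 describe the absence/opposite of perceived stress → reverse-score.
reversed = (1+7) − raw = 8 − raw.
  item 1: 8 − 2 = 6
  item 2: 8 − 2 = 6
  item 3: 8 − 5 = 3
  item 4: 8 − 6 = 2
  item 5: 1
  item 6: 1
Total = 6 + 6 + 3 + 2 + 1 + 1 = 19

19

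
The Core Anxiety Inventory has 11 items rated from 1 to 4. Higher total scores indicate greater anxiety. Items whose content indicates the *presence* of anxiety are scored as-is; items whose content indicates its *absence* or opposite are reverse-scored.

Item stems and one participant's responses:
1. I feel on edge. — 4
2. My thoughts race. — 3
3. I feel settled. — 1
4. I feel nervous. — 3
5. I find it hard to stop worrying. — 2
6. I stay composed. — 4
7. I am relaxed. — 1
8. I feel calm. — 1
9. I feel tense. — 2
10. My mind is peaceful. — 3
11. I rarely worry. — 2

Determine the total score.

Items 3, 6, 7, 8, 10, 11 describe the absence/opposite of anxiety → reverse-score.
reversed = (1+4) − raw = 5 − raw.
  item 1: 4
  item 2: 3
  item 3: 5 − 1 = 4
  item 4: 3
  item 5: 2
  item 6: 5 − 4 = 1
  item 7: 5 − 1 = 4
  item 8: 5 − 1 = 4
  item 9: 2
  item 10: 5 − 3 = 2
  item 11: 5 − 2 = 3
Total = 4 + 3 + 4 + 3 + 2 + 1 + 4 + 4 + 2 + 2 + 3 = 32

32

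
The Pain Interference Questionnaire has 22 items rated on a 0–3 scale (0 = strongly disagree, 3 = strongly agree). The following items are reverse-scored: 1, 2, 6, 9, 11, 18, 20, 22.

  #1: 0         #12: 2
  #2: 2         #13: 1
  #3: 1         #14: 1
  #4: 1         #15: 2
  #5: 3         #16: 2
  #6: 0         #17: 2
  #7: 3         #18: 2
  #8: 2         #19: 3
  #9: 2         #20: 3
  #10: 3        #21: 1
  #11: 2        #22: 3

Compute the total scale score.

Reversing items 1, 2, 6, 9, 11, 18, 20, & 22 with 3 − raw:
Total = (3−0) + (3−2) + 1 + 1 + 3 + (3−0) + 3 + 2 + (3−2) + 3 + (3−2) + 2 + 1 + 1 + 2 + 2 + 2 + (3−2) + 3 + (3−3) + 1 + (3−3)
      = 3 + 1 + 1 + 1 + 3 + 3 + 3 + 2 + 1 + 3 + 1 + 2 + 1 + 1 + 2 + 2 + 2 + 1 + 3 + 0 + 1 + 0 = 37

37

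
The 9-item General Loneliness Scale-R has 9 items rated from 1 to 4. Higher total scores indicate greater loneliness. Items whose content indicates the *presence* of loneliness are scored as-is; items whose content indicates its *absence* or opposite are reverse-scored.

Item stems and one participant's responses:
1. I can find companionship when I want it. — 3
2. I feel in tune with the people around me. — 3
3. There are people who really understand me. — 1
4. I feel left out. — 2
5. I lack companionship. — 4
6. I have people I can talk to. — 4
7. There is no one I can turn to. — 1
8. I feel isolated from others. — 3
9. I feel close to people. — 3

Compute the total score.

Items 1, 2, 3, 6, 9 describe the absence/opposite of loneliness → reverse-score.
reversed = (1+4) − raw = 5 − raw.
  item 1: 5 − 3 = 2
  item 2: 5 − 3 = 2
  item 3: 5 − 1 = 4
  item 4: 2
  item 5: 4
  item 6: 5 − 4 = 1
  item 7: 1
  item 8: 3
  item 9: 5 − 3 = 2
Total = 2 + 2 + 4 + 2 + 4 + 1 + 1 + 3 + 2 = 21

21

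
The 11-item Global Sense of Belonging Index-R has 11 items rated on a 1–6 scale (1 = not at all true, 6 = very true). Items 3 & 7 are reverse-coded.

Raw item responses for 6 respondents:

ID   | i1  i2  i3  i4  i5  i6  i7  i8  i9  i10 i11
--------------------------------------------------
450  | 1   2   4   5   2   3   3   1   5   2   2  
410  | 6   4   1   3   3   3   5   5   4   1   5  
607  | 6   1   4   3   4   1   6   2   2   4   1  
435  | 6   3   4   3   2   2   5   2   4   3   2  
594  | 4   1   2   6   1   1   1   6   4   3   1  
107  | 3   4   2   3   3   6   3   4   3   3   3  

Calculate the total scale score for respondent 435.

Respondent 435 raw: 6, 3, 4, 3, 2, 2, 5, 2, 4, 3, 2.
Reverse-coded (reversed = (1+6) − raw = 7 − raw):
  item 1: 6
  item 2: 3
  item 3: 7 − 4 = 3
  item 4: 3
  item 5: 2
  item 6: 2
  item 7: 7 − 5 = 2
  item 8: 2
  item 9: 4
  item 10: 3
  item 11: 2
Sum = 6 + 3 + 3 + 3 + 2 + 2 + 2 + 2 + 4 + 3 + 2 = 32

32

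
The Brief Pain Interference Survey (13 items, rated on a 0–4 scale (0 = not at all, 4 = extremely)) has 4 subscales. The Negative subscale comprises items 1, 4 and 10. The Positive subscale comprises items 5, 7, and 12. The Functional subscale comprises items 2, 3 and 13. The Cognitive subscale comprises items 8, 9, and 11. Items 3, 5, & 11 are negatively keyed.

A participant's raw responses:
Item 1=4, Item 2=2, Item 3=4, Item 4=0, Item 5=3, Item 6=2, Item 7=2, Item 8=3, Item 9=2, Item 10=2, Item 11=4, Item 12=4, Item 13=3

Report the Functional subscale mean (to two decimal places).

1.67

Functional items: 2, 3, 13.
Of these, item 3 is negatively keyed; on a 0–4 scale, reversed = 4 − raw.
  item 2: 2
  item 3: 4 − 4 = 0
  item 13: 3
Sum = 2 + 0 + 3 = 5
Mean = 5 / 3 = 1.67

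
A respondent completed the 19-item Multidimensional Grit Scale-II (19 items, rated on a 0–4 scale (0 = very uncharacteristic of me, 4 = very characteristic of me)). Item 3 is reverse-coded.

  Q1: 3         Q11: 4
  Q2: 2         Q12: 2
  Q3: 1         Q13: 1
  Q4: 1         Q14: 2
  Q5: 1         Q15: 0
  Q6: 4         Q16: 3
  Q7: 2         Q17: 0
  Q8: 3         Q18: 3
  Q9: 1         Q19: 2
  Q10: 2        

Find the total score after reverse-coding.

Raw sum = 37. Reverse-coded items: 3; their raw sum = 1.
Each reversal replaces raw with 4 − raw, changing the total by 4 − 2·raw per item.
Total = 37 + 1·4 − 2·1 = 37 + 4 − 2 = 39

39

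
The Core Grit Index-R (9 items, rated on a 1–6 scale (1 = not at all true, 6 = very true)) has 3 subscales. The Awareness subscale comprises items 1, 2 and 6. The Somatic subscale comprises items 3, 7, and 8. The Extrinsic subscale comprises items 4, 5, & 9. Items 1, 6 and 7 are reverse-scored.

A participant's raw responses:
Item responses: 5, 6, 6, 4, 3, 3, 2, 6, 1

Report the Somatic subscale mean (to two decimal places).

5.67

Somatic items: 3, 7, 8.
Of these, item 7 is reverse-scored; reverse-coded value = 7 − response.
  item 3: 6
  item 7: 7 − 2 = 5
  item 8: 6
Sum = 6 + 5 + 6 = 17
Mean = 17 / 3 = 5.67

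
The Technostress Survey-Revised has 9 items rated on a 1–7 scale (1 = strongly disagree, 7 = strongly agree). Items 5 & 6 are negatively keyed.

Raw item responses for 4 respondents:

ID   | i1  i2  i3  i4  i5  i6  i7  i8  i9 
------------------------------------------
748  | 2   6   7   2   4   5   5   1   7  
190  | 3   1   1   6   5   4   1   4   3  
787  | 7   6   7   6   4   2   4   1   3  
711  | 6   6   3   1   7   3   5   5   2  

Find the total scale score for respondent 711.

Respondent 711 raw: 6, 6, 3, 1, 7, 3, 5, 5, 2.
Reverse-coded (reverse-coded value = 8 − response):
  item 1: 6
  item 2: 6
  item 3: 3
  item 4: 1
  item 5: 8 − 7 = 1
  item 6: 8 − 3 = 5
  item 7: 5
  item 8: 5
  item 9: 2
Sum = 6 + 6 + 3 + 1 + 1 + 5 + 5 + 5 + 2 = 34

34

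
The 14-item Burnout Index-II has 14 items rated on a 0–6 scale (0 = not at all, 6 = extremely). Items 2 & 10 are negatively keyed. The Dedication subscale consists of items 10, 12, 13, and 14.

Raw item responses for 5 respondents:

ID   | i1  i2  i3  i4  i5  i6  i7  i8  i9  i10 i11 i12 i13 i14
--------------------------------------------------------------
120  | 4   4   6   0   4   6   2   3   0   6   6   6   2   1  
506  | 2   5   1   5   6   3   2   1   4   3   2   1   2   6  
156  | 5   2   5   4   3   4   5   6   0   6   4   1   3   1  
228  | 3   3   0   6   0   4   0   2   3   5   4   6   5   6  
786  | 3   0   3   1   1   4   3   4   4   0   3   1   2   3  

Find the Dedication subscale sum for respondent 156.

Respondent 156 raw: 5, 2, 5, 4, 3, 4, 5, 6, 0, 6, 4, 1, 3, 1.
Dedication items: 10, 12, 13, 14.
Reverse-coded (reversed = (0+6) − raw = 6 − raw):
  item 10: 6 − 6 = 0
  item 12: 1
  item 13: 3
  item 14: 1
Sum = 0 + 1 + 3 + 1 = 5

5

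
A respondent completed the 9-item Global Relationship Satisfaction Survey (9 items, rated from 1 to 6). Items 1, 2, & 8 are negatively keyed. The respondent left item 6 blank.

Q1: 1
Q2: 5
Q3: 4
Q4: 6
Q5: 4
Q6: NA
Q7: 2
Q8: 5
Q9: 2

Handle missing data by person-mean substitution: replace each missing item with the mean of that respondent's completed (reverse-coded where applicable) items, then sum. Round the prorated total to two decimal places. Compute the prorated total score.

Reverse-coded (on a 1–6 scale, reversed = 7 − raw):
  item 1: 7 − 1 = 6
  item 2: 7 − 5 = 2
  item 8: 7 − 5 = 2
Completed scored items (8 of 9): 6, 2, 4, 6, 4, 2, 2, 2; sum = 28.
Person mean = 28 / 8 ≈ 3.5000
Prorated total = (28 / 8) × 9 = 31.50 (to 2 dp)

31.50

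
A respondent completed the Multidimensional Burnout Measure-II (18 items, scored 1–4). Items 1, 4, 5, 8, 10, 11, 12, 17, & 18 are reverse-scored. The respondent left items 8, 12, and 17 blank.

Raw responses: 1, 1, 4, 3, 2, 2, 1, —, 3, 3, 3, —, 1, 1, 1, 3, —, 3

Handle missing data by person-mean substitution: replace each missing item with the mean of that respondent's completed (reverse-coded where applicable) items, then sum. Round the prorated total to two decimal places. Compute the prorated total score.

Reverse-coded (reversed = (1+4) − raw = 5 − raw):
  item 1: 5 − 1 = 4
  item 4: 5 − 3 = 2
  item 5: 5 − 2 = 3
  item 10: 5 − 3 = 2
  item 11: 5 − 3 = 2
  item 18: 5 − 3 = 2
Completed scored items (15 of 18): 4, 1, 4, 2, 3, 2, 1, 3, 2, 2, 1, 1, 1, 3, 2; sum = 32.
Person mean = 32 / 15 ≈ 2.1333
Prorated total = (32 / 15) × 18 = 38.40 (to 2 dp)

38.40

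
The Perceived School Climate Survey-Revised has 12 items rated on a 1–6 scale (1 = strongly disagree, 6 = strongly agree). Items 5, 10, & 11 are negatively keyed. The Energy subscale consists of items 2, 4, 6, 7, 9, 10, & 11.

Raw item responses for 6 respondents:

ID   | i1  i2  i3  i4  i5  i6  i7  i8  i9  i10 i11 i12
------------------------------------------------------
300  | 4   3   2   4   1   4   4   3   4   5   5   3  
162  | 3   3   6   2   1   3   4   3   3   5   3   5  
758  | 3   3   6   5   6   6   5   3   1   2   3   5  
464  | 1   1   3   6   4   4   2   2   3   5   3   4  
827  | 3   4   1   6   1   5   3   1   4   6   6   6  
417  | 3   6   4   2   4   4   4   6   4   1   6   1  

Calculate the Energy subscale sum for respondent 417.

27

Respondent 417 raw: 3, 6, 4, 2, 4, 4, 4, 6, 4, 1, 6, 1.
Energy items: 2, 4, 6, 7, 9, 10, 11.
Reverse-coded (on a 1–6 scale, reversed = 7 − raw):
  item 2: 6
  item 4: 2
  item 6: 4
  item 7: 4
  item 9: 4
  item 10: 7 − 1 = 6
  item 11: 7 − 6 = 1
Sum = 6 + 2 + 4 + 4 + 4 + 6 + 1 = 27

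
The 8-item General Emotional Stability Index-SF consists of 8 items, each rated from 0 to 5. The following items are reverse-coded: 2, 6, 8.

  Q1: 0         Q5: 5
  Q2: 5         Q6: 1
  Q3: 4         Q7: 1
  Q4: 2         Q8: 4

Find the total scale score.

Apply reverse scoring (reverse-coded value = 5 − response):
  item 2: 5 − 5 = 0
  item 6: 5 − 1 = 4
  item 8: 5 − 4 = 1
Scored items: 0, 0, 4, 2, 5, 4, 1, 1
Total = 0 + 0 + 4 + 2 + 5 + 4 + 1 + 1 = 17

17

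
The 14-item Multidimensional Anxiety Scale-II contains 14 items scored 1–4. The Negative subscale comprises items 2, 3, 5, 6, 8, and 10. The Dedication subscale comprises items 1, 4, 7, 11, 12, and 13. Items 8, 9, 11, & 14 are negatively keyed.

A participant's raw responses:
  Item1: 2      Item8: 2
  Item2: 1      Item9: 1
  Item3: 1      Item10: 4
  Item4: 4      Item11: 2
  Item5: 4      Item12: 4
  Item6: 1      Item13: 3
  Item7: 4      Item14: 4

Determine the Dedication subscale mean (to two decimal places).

3.33

Dedication items: 1, 4, 7, 11, 12, 13.
Of these, item 11 is negatively keyed; reverse-coded value = 5 − response.
  item 1: 2
  item 4: 4
  item 7: 4
  item 11: 5 − 2 = 3
  item 12: 4
  item 13: 3
Sum = 2 + 4 + 4 + 3 + 4 + 3 = 20
Mean = 20 / 6 = 3.33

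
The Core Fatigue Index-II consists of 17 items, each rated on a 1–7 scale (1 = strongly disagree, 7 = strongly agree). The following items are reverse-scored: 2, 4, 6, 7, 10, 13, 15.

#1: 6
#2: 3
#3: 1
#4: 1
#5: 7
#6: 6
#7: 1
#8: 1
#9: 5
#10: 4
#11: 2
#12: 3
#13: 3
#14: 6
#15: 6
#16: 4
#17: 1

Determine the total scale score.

Reverse-scored items use 8 − raw:
  item 2: 8 − 3 = 5
  item 4: 8 − 1 = 7
  item 6: 8 − 6 = 2
  item 7: 8 − 1 = 7
  item 10: 8 − 4 = 4
  item 13: 8 − 3 = 5
  item 15: 8 − 6 = 2
After reverse-coding: 6, 5, 1, 7, 7, 2, 7, 1, 5, 4, 2, 3, 5, 6, 2, 4, 1
Total = 6 + 5 + 1 + 7 + 7 + 2 + 7 + 1 + 5 + 4 + 2 + 3 + 5 + 6 + 2 + 4 + 1 = 68

68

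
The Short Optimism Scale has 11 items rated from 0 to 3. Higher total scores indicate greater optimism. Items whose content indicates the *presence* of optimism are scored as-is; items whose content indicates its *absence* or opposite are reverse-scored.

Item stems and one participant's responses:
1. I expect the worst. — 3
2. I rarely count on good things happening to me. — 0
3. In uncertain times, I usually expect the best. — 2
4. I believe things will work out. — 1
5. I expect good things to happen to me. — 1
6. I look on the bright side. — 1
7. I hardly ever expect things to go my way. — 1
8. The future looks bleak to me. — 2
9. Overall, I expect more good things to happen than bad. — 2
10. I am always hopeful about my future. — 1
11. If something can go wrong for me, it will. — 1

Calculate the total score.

16

Items 1, 2, 7, 8, 11 describe the absence/opposite of optimism → reverse-score.
on a 0–3 scale, reversed = 3 − raw.
  item 1: 3 − 3 = 0
  item 2: 3 − 0 = 3
  item 3: 2
  item 4: 1
  item 5: 1
  item 6: 1
  item 7: 3 − 1 = 2
  item 8: 3 − 2 = 1
  item 9: 2
  item 10: 1
  item 11: 3 − 1 = 2
Total = 0 + 3 + 2 + 1 + 1 + 1 + 2 + 1 + 2 + 1 + 2 = 16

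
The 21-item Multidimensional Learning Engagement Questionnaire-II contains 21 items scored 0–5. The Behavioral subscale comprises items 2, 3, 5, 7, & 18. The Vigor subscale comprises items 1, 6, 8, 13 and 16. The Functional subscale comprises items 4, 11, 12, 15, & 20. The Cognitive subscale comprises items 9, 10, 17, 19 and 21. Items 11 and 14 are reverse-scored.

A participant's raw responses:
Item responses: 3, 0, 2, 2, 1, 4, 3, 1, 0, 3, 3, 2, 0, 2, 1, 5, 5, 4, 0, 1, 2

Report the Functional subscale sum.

Functional items: 4, 11, 12, 15, 20.
Of these, item 11 is reverse-scored; reversed = (0+5) − raw = 5 − raw.
  item 4: 2
  item 11: 5 − 3 = 2
  item 12: 2
  item 15: 1
  item 20: 1
Sum = 2 + 2 + 2 + 1 + 1 = 8

8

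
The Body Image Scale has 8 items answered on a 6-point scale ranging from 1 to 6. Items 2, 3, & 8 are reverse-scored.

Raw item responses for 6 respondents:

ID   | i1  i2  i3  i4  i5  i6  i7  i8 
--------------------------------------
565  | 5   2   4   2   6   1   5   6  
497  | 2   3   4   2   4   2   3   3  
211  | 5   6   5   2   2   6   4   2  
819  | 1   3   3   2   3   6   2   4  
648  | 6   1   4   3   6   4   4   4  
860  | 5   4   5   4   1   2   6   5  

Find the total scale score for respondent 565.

28

Respondent 565 raw: 5, 2, 4, 2, 6, 1, 5, 6.
Reverse-coded (reversed = (1+6) − raw = 7 − raw):
  item 1: 5
  item 2: 7 − 2 = 5
  item 3: 7 − 4 = 3
  item 4: 2
  item 5: 6
  item 6: 1
  item 7: 5
  item 8: 7 − 6 = 1
Sum = 5 + 5 + 3 + 2 + 6 + 1 + 5 + 1 = 28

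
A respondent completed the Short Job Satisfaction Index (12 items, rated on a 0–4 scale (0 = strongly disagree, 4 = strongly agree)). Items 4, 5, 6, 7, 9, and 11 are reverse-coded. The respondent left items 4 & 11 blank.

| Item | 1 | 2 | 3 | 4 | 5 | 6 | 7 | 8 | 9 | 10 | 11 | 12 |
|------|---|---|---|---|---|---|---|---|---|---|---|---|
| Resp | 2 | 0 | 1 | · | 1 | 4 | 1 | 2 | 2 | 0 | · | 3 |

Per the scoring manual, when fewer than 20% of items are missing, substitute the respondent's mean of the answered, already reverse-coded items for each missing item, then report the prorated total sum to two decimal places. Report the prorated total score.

19.20

Reverse-coded (reverse-coded value = 4 − response):
  item 5: 4 − 1 = 3
  item 6: 4 − 4 = 0
  item 7: 4 − 1 = 3
  item 9: 4 − 2 = 2
Completed scored items (10 of 12): 2, 0, 1, 3, 0, 3, 2, 2, 0, 3; sum = 16.
Person mean = 16 / 10 ≈ 1.6000
Prorated total = (16 / 10) × 12 = 19.20 (to 2 dp)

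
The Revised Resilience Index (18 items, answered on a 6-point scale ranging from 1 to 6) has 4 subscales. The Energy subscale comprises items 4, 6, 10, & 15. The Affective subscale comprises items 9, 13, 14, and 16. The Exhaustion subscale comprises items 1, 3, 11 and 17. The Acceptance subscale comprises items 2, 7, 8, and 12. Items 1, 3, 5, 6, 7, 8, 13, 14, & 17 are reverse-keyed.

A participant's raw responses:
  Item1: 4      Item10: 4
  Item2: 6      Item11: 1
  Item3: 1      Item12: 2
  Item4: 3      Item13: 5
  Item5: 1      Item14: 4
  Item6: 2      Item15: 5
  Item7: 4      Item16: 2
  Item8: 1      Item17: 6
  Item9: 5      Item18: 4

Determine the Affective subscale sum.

Affective items: 9, 13, 14, 16.
Of these, items 13 & 14 are reverse-keyed; on a 1–6 scale, reversed = 7 − raw.
  item 9: 5
  item 13: 7 − 5 = 2
  item 14: 7 − 4 = 3
  item 16: 2
Sum = 5 + 2 + 3 + 2 = 12

12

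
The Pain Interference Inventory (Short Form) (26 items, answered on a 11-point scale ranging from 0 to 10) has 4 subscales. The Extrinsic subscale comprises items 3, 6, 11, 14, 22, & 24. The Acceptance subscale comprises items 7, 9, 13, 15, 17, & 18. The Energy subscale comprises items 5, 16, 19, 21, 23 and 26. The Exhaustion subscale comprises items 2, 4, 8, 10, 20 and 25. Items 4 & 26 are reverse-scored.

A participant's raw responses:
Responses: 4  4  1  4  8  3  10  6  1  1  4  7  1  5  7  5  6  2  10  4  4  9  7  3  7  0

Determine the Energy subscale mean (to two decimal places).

Energy items: 5, 16, 19, 21, 23, 26.
Of these, item 26 is reverse-scored; reverse-coded value = 10 − response.
  item 5: 8
  item 16: 5
  item 19: 10
  item 21: 4
  item 23: 7
  item 26: 10 − 0 = 10
Sum = 8 + 5 + 10 + 4 + 7 + 10 = 44
Mean = 44 / 6 = 7.33

7.33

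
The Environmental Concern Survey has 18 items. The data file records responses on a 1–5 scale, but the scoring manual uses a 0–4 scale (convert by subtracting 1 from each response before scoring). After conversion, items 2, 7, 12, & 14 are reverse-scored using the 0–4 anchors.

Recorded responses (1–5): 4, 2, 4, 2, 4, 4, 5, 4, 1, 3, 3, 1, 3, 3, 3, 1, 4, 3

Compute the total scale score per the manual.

Convert to 0–4: 3, 1, 3, 1, 3, 3, 4, 3, 0, 2, 2, 0, 2, 2, 2, 0, 3, 2
Reverse-coded (reverse-coded value = 4 − response):
  item 2: 4 − 1 = 3
  item 7: 4 − 4 = 0
  item 12: 4 − 0 = 4
  item 14: 4 − 2 = 2
Scored: 3, 3, 3, 1, 3, 3, 0, 3, 0, 2, 2, 4, 2, 2, 2, 0, 3, 2
Total = 38

38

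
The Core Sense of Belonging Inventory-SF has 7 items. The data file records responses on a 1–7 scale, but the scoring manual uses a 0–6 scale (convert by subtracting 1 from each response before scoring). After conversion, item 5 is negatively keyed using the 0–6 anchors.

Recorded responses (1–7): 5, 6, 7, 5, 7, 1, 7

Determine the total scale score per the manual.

Convert to 0–6: 4, 5, 6, 4, 6, 0, 6
Reverse-coded (reverse-coded value = 6 − response):
  item 5: 6 − 6 = 0
Scored: 4, 5, 6, 4, 0, 0, 6
Total = 25

25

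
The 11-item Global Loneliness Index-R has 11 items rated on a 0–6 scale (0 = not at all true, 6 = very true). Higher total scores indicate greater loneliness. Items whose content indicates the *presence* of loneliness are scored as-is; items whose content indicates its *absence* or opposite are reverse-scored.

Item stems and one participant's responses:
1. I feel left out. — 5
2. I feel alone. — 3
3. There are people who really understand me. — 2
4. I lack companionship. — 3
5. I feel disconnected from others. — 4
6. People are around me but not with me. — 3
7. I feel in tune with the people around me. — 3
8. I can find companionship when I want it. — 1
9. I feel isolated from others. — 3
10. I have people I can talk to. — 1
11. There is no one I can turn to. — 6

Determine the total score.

44

Items 3, 7, 8, 10 describe the absence/opposite of loneliness → reverse-score.
reverse-coded value = 6 − response.
  item 1: 5
  item 2: 3
  item 3: 6 − 2 = 4
  item 4: 3
  item 5: 4
  item 6: 3
  item 7: 6 − 3 = 3
  item 8: 6 − 1 = 5
  item 9: 3
  item 10: 6 − 1 = 5
  item 11: 6
Total = 5 + 3 + 4 + 3 + 4 + 3 + 3 + 5 + 3 + 5 + 6 = 44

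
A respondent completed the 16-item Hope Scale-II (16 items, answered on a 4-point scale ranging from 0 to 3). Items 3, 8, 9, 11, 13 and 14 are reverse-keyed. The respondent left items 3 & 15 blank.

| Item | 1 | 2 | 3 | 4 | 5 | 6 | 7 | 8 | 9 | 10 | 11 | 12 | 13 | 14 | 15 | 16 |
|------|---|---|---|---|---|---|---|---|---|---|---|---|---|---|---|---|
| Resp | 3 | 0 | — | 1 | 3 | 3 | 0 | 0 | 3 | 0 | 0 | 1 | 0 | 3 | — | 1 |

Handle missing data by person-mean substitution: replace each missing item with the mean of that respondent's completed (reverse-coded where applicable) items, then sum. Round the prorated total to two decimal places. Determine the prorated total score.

24.00

Reverse-coded (reverse-coded value = 3 − response):
  item 8: 3 − 0 = 3
  item 9: 3 − 3 = 0
  item 11: 3 − 0 = 3
  item 13: 3 − 0 = 3
  item 14: 3 − 3 = 0
Completed scored items (14 of 16): 3, 0, 1, 3, 3, 0, 3, 0, 0, 3, 1, 3, 0, 1; sum = 21.
Person mean = 21 / 14 ≈ 1.5000
Prorated total = (21 / 14) × 16 = 24.00 (to 2 dp)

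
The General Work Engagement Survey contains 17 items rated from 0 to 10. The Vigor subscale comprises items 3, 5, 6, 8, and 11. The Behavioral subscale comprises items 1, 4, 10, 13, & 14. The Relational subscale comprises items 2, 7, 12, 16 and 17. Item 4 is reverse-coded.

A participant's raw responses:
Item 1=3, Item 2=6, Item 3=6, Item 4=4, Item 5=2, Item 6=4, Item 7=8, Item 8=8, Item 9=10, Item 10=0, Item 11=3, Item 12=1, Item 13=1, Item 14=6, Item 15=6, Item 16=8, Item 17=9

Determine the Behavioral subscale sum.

Behavioral items: 1, 4, 10, 13, 14.
Of these, item 4 is reverse-coded; reverse-coded value = 10 − response.
  item 1: 3
  item 4: 10 − 4 = 6
  item 10: 0
  item 13: 1
  item 14: 6
Sum = 3 + 6 + 0 + 1 + 6 = 16

16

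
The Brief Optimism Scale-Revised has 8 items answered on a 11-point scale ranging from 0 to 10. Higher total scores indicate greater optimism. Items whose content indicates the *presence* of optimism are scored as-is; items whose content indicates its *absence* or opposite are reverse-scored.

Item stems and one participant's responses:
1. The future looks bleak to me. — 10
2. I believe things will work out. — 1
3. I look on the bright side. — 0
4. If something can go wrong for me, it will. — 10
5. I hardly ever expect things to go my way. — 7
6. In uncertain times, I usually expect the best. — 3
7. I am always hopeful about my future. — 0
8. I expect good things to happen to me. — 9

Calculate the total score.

16

Items 1, 4, 5 describe the absence/opposite of optimism → reverse-score.
on a 0–10 scale, reversed = 10 − raw.
  item 1: 10 − 10 = 0
  item 2: 1
  item 3: 0
  item 4: 10 − 10 = 0
  item 5: 10 − 7 = 3
  item 6: 3
  item 7: 0
  item 8: 9
Total = 0 + 1 + 0 + 0 + 3 + 3 + 0 + 9 = 16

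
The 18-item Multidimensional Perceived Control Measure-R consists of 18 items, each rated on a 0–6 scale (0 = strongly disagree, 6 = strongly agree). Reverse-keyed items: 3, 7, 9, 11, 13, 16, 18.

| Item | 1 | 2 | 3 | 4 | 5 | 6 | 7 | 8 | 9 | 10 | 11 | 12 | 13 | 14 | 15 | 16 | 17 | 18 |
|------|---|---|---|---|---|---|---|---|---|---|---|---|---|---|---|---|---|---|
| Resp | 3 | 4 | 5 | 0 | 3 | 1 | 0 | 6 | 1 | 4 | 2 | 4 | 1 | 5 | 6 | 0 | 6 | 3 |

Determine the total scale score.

72

Apply reverse scoring (on a 0–6 scale, reversed = 6 − raw):
  item 3: 6 − 5 = 1
  item 7: 6 − 0 = 6
  item 9: 6 − 1 = 5
  item 11: 6 − 2 = 4
  item 13: 6 − 1 = 5
  item 16: 6 − 0 = 6
  item 18: 6 − 3 = 3
Scored responses: 3, 4, 1, 0, 3, 1, 6, 6, 5, 4, 4, 4, 5, 5, 6, 6, 6, 3
Total = 3 + 4 + 1 + 0 + 3 + 1 + 6 + 6 + 5 + 4 + 4 + 4 + 5 + 5 + 6 + 6 + 6 + 3 = 72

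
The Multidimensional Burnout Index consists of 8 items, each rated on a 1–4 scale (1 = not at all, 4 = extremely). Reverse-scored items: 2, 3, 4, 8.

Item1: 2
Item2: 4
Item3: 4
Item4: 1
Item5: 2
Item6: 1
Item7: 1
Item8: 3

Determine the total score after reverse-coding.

Raw sum = 18. Reverse-scored items: 2, 3, 4, 8; their raw sum = 12.
Each reversal replaces raw with 5 − raw, changing the total by 5 − 2·raw per item.
Total = 18 + 4·5 − 2·12 = 18 + 20 − 24 = 14

14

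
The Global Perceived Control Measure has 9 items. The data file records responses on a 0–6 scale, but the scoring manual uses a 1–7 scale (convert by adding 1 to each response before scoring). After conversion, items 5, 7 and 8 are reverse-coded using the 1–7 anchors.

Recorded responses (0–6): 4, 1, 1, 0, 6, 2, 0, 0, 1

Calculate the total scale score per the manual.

30

Convert to 1–7: 5, 2, 2, 1, 7, 3, 1, 1, 2
Reverse-coded (reversed = (1+7) − raw = 8 − raw):
  item 5: 8 − 7 = 1
  item 7: 8 − 1 = 7
  item 8: 8 − 1 = 7
Scored: 5, 2, 2, 1, 1, 3, 7, 7, 2
Total = 30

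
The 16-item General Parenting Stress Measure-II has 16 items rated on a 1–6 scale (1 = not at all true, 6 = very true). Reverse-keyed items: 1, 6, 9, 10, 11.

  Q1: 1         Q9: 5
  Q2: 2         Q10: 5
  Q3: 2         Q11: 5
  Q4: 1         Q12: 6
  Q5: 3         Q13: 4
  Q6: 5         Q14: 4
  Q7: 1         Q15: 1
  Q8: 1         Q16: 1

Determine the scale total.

40

Reverse-keyed items use 7 − raw:
  item 1: 7 − 1 = 6
  item 6: 7 − 5 = 2
  item 9: 7 − 5 = 2
  item 10: 7 − 5 = 2
  item 11: 7 − 5 = 2
After reverse-coding: 6, 2, 2, 1, 3, 2, 1, 1, 2, 2, 2, 6, 4, 4, 1, 1
Total = 6 + 2 + 2 + 1 + 3 + 2 + 1 + 1 + 2 + 2 + 2 + 6 + 4 + 4 + 1 + 1 = 40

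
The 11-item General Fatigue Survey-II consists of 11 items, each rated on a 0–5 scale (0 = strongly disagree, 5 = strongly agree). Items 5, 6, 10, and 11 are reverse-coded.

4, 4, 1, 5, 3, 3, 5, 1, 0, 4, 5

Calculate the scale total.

Reversing items 5, 6, 10 and 11 with 5 − raw:
Total = 4 + 4 + 1 + 5 + (5−3) + (5−3) + 5 + 1 + 0 + (5−4) + (5−5)
      = 4 + 4 + 1 + 5 + 2 + 2 + 5 + 1 + 0 + 1 + 0 = 25

25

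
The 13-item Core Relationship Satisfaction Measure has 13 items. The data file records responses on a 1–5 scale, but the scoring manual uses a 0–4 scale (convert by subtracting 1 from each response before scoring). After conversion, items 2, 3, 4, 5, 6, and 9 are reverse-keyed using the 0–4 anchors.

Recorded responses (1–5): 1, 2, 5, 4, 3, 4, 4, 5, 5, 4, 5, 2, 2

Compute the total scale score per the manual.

Convert to 0–4: 0, 1, 4, 3, 2, 3, 3, 4, 4, 3, 4, 1, 1
Reverse-coded (reversed = (0+4) − raw = 4 − raw):
  item 2: 4 − 1 = 3
  item 3: 4 − 4 = 0
  item 4: 4 − 3 = 1
  item 5: 4 − 2 = 2
  item 6: 4 − 3 = 1
  item 9: 4 − 4 = 0
Scored: 0, 3, 0, 1, 2, 1, 3, 4, 0, 3, 4, 1, 1
Total = 23

23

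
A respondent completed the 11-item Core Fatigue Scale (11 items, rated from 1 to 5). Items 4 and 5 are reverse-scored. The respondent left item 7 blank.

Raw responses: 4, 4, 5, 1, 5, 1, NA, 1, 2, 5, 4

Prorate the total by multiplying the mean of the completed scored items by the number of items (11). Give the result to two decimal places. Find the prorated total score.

35.20

Reverse-coded (reverse-coded value = 6 − response):
  item 4: 6 − 1 = 5
  item 5: 6 − 5 = 1
Completed scored items (10 of 11): 4, 4, 5, 5, 1, 1, 1, 2, 5, 4; sum = 32.
Person mean = 32 / 10 ≈ 3.2000
Prorated total = (32 / 10) × 11 = 35.20 (to 2 dp)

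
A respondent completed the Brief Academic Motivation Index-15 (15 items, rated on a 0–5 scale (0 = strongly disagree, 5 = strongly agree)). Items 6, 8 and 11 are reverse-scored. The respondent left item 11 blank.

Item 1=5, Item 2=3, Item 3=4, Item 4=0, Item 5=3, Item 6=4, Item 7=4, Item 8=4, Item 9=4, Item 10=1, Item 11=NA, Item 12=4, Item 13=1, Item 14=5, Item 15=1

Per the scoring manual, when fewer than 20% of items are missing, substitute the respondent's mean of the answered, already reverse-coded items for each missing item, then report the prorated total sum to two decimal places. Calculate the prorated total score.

39.64

Reverse-coded (reverse-coded value = 5 − response):
  item 6: 5 − 4 = 1
  item 8: 5 − 4 = 1
Completed scored items (14 of 15): 5, 3, 4, 0, 3, 1, 4, 1, 4, 1, 4, 1, 5, 1; sum = 37.
Person mean = 37 / 14 ≈ 2.6429
Prorated total = (37 / 14) × 15 = 39.64 (to 2 dp)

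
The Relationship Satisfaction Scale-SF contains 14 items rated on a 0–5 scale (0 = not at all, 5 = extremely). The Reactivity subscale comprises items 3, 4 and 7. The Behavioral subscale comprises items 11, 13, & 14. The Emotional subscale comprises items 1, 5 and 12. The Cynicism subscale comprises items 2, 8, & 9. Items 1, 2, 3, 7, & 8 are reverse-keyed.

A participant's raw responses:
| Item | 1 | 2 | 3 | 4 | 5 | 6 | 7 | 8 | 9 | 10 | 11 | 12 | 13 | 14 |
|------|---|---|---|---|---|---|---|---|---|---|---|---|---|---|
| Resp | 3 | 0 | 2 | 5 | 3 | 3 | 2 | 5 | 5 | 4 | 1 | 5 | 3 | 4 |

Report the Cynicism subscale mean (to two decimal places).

Cynicism items: 2, 8, 9.
Of these, items 2 and 8 are reverse-keyed; reverse-coded value = 5 − response.
  item 2: 5 − 0 = 5
  item 8: 5 − 5 = 0
  item 9: 5
Sum = 5 + 0 + 5 = 10
Mean = 10 / 3 = 3.33

3.33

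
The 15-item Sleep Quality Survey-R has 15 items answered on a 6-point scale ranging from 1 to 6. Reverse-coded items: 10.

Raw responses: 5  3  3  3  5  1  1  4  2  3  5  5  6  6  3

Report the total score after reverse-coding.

Apply reverse scoring (on a 1–6 scale, reversed = 7 − raw):
  item 10: 7 − 3 = 4
Scored items: 5, 3, 3, 3, 5, 1, 1, 4, 2, 4, 5, 5, 6, 6, 3
Total = 5 + 3 + 3 + 3 + 5 + 1 + 1 + 4 + 2 + 4 + 5 + 5 + 6 + 6 + 3 = 56

56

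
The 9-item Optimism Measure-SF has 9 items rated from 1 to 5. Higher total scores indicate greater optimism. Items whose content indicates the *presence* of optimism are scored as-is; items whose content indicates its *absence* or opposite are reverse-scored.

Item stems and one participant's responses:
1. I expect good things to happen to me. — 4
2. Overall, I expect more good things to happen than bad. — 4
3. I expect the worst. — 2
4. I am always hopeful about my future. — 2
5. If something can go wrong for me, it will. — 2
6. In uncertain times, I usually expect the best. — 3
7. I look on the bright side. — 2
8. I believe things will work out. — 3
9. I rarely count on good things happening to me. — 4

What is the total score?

Items 3, 5, 9 describe the absence/opposite of optimism → reverse-score.
reverse-coded value = 6 − response.
  item 1: 4
  item 2: 4
  item 3: 6 − 2 = 4
  item 4: 2
  item 5: 6 − 2 = 4
  item 6: 3
  item 7: 2
  item 8: 3
  item 9: 6 − 4 = 2
Total = 4 + 4 + 4 + 2 + 4 + 3 + 2 + 3 + 2 = 28

28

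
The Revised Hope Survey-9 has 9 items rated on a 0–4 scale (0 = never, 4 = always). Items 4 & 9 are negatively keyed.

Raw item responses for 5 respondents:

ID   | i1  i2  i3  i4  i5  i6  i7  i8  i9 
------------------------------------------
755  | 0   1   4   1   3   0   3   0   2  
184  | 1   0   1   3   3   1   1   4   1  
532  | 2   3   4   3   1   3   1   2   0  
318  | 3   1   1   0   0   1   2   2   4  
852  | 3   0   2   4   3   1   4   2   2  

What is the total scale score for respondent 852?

Respondent 852 raw: 3, 0, 2, 4, 3, 1, 4, 2, 2.
Reverse-coded (reverse-coded value = 4 − response):
  item 1: 3
  item 2: 0
  item 3: 2
  item 4: 4 − 4 = 0
  item 5: 3
  item 6: 1
  item 7: 4
  item 8: 2
  item 9: 4 − 2 = 2
Sum = 3 + 0 + 2 + 0 + 3 + 1 + 4 + 2 + 2 = 17

17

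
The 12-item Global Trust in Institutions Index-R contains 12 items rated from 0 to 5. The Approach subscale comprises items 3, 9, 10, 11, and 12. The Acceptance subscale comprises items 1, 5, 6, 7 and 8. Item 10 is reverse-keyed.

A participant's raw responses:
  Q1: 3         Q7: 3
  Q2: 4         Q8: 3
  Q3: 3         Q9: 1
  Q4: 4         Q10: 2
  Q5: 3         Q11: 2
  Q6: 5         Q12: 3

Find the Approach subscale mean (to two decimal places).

2.40

Approach items: 3, 9, 10, 11, 12.
Of these, item 10 is reverse-keyed; on a 0–5 scale, reversed = 5 − raw.
  item 3: 3
  item 9: 1
  item 10: 5 − 2 = 3
  item 11: 2
  item 12: 3
Sum = 3 + 1 + 3 + 2 + 3 = 12
Mean = 12 / 5 = 2.40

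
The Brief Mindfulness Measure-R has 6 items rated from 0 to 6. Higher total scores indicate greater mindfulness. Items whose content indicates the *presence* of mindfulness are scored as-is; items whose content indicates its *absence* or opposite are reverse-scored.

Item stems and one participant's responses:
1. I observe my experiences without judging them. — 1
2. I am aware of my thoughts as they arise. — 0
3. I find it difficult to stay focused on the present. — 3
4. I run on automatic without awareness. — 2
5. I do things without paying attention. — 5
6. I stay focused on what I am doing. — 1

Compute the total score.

10

Items 3, 4, 5 describe the absence/opposite of mindfulness → reverse-score.
reversed = (0+6) − raw = 6 − raw.
  item 1: 1
  item 2: 0
  item 3: 6 − 3 = 3
  item 4: 6 − 2 = 4
  item 5: 6 − 5 = 1
  item 6: 1
Total = 1 + 0 + 3 + 4 + 1 + 1 = 10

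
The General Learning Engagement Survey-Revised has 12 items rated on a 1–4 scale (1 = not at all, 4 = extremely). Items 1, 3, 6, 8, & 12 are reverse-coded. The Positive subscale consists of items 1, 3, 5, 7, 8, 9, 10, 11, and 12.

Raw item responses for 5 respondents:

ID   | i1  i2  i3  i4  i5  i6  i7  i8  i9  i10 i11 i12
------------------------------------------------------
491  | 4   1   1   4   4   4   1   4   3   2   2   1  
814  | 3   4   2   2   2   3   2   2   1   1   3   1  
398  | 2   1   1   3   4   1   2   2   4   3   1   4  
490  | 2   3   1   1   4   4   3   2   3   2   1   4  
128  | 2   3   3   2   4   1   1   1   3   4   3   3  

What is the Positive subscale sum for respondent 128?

26

Respondent 128 raw: 2, 3, 3, 2, 4, 1, 1, 1, 3, 4, 3, 3.
Positive items: 1, 3, 5, 7, 8, 9, 10, 11, 12.
Reverse-coded (on a 1–4 scale, reversed = 5 − raw):
  item 1: 5 − 2 = 3
  item 3: 5 − 3 = 2
  item 5: 4
  item 7: 1
  item 8: 5 − 1 = 4
  item 9: 3
  item 10: 4
  item 11: 3
  item 12: 5 − 3 = 2
Sum = 3 + 2 + 4 + 1 + 4 + 3 + 4 + 3 + 2 = 26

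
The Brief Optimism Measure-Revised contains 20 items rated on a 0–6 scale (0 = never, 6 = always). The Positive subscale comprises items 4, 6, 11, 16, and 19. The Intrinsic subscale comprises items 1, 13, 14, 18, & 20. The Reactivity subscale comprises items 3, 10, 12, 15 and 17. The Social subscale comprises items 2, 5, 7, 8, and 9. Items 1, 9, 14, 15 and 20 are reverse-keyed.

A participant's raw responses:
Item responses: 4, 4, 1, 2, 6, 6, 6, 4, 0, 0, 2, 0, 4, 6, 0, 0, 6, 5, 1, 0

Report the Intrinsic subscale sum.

17

Intrinsic items: 1, 13, 14, 18, 20.
Of these, items 1, 14, & 20 are reverse-keyed; reversed = (0+6) − raw = 6 − raw.
  item 1: 6 − 4 = 2
  item 13: 4
  item 14: 6 − 6 = 0
  item 18: 5
  item 20: 6 − 0 = 6
Sum = 2 + 4 + 0 + 5 + 6 = 17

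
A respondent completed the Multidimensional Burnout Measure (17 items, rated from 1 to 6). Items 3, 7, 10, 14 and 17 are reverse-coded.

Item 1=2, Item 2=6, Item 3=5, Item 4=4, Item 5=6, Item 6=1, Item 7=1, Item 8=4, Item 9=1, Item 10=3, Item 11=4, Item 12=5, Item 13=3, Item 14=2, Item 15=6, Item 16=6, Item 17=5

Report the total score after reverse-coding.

Raw sum = 64. Reverse-coded items: 3, 7, 10, 14, 17; their raw sum = 16.
Each reversal replaces raw with 7 − raw, changing the total by 7 − 2·raw per item.
Total = 64 + 5·7 − 2·16 = 64 + 35 − 32 = 67

67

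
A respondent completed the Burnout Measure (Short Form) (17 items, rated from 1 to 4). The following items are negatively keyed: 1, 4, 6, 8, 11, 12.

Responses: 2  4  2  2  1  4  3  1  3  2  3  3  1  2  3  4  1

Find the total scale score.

41

Reversing items 1, 4, 6, 8, 11 and 12 with 5 − raw:
Total = (5−2) + 4 + 2 + (5−2) + 1 + (5−4) + 3 + (5−1) + 3 + 2 + (5−3) + (5−3) + 1 + 2 + 3 + 4 + 1
      = 3 + 4 + 2 + 3 + 1 + 1 + 3 + 4 + 3 + 2 + 2 + 2 + 1 + 2 + 3 + 4 + 1 = 41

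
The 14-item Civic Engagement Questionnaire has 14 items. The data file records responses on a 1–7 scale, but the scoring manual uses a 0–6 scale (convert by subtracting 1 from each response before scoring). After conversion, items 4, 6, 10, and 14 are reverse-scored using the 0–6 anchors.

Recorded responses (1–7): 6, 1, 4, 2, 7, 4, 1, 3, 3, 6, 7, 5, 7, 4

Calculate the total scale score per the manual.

Convert to 0–6: 5, 0, 3, 1, 6, 3, 0, 2, 2, 5, 6, 4, 6, 3
Reverse-coded (reverse-coded value = 6 − response):
  item 4: 6 − 1 = 5
  item 6: 6 − 3 = 3
  item 10: 6 − 5 = 1
  item 14: 6 − 3 = 3
Scored: 5, 0, 3, 5, 6, 3, 0, 2, 2, 1, 6, 4, 6, 3
Total = 46

46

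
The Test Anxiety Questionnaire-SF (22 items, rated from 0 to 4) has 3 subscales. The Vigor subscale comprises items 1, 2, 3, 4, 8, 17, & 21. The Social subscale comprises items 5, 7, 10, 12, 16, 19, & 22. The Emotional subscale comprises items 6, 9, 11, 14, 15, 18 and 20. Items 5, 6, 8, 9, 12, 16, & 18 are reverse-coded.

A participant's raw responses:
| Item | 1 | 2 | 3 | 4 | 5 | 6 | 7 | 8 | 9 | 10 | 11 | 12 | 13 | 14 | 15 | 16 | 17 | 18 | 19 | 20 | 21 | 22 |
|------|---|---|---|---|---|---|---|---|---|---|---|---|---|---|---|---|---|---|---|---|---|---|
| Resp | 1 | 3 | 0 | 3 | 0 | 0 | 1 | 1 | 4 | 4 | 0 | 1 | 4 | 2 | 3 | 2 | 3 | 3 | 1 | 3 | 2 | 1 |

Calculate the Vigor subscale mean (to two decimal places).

Vigor items: 1, 2, 3, 4, 8, 17, 21.
Of these, item 8 is reverse-coded; reversed = (0+4) − raw = 4 − raw.
  item 1: 1
  item 2: 3
  item 3: 0
  item 4: 3
  item 8: 4 − 1 = 3
  item 17: 3
  item 21: 2
Sum = 1 + 3 + 0 + 3 + 3 + 3 + 2 = 15
Mean = 15 / 7 = 2.14

2.14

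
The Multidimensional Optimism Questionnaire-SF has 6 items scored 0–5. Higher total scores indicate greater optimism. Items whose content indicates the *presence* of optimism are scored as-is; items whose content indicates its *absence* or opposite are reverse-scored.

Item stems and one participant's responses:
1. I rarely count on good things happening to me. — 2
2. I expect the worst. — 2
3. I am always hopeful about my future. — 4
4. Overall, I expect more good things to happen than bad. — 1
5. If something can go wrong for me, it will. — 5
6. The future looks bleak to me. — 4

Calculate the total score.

12

Items 1, 2, 5, 6 describe the absence/opposite of optimism → reverse-score.
reversed = (0+5) − raw = 5 − raw.
  item 1: 5 − 2 = 3
  item 2: 5 − 2 = 3
  item 3: 4
  item 4: 1
  item 5: 5 − 5 = 0
  item 6: 5 − 4 = 1
Total = 3 + 3 + 4 + 1 + 0 + 1 = 12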